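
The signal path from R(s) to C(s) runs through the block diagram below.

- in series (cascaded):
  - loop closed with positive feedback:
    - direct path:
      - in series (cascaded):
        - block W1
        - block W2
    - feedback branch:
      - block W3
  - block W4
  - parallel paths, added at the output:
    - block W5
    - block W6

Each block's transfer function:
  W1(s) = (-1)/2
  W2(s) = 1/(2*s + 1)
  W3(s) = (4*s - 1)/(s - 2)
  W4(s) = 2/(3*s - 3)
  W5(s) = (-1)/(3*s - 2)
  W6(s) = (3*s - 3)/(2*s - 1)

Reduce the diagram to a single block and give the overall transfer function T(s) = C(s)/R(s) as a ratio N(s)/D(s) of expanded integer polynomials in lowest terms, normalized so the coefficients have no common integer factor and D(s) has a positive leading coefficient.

Step 1 - series reduction of W1, W2 -> (-1)/(4*s + 2)
Step 2 - reduce the feedback loop with forward (W1*W2) and return W3 -> (2 - s)/(4*s^2 - 2*s - 5)
Step 3 - sum the parallel branches W5, W6 -> (9*s^2 - 17*s + 7)/(6*s^2 - 7*s + 2)
Step 4 - multiply [(W1*W2)/(1-(W1*W2)*W3)], W4, (W5+W6) (series): this yields T(s), and no further normalization is needed

Final answer: (-18*s^3 + 70*s^2 - 82*s + 28)/(72*s^5 - 192*s^4 + 96*s^3 + 117*s^2 - 123*s + 30)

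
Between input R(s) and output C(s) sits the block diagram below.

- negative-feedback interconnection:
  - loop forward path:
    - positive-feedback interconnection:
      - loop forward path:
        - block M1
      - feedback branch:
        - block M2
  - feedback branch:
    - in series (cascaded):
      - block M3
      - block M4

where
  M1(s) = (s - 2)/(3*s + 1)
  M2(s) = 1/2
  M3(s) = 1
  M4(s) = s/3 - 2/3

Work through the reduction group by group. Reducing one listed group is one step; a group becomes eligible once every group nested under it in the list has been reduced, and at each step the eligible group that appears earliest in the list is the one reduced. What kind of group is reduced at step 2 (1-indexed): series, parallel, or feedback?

Step 1. reduce the feedback loop with forward M1 and return M2
Step 2. reduce the series chain M3, M4
Step 3. collapse the loop ([M1/(1-M1*M2)] forward, (M3*M4) return)
Step 2 collapses a series group.

Answer: series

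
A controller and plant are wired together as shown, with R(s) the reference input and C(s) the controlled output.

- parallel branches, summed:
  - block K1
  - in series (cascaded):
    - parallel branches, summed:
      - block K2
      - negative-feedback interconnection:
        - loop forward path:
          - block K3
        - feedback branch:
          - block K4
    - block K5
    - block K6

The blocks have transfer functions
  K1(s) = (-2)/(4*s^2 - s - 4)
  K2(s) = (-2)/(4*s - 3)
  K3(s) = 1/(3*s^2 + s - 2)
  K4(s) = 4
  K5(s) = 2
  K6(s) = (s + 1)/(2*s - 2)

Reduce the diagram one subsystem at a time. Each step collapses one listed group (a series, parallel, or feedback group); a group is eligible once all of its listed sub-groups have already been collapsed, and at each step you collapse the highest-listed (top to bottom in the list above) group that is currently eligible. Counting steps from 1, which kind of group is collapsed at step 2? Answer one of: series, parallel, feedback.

Step 1. collapse the loop (K3 forward, K4 return)
Step 2. reduce the parallel group K2, [K3/(1+K3*K4)]
Step 3. combine (K2+[K3/(1+K3*K4)]), K5, K6 in series
Step 4. add K1, ((K2+[K3/(1+K3*K4)])*K5*K6) (parallel)
Step 2: parallel.

Therefore the answer is parallel.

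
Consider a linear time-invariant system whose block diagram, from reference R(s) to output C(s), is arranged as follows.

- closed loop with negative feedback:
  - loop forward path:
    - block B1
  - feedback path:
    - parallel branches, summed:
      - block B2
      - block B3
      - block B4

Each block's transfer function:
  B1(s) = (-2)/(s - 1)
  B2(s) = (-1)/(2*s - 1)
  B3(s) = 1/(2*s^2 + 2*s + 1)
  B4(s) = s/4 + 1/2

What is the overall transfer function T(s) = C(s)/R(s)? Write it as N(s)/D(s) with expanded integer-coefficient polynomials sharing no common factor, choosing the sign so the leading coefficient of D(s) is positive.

[1] add B2, B3, B4 (parallel), giving (4*s^4 + 10*s^3 - 4*s^2 - s - 10)/(16*s^3 + 8*s^2 - 4)
[2] reduce the feedback loop with forward B1 and return (B2+B3+B4); the result is T(s) itself (integer coefficients, no common factor, positive leading denominator coefficient)

Hence the answer: (-16*s^3 - 8*s^2 + 4)/(4*s^4 - 14*s^3 - s + 12)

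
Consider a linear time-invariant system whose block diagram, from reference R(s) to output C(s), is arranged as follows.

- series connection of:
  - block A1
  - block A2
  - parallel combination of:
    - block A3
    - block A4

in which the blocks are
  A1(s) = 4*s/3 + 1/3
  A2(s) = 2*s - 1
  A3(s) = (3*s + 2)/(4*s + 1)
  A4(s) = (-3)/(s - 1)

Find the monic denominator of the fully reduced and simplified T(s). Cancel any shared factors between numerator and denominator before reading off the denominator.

Step 1. combine A3, A4 in parallel -> (3*s^2 - 13*s - 5)/(4*s^2 - 3*s - 1)
Step 2. series reduction of A1, A2, (A3+A4) -> (6*s^3 - 29*s^2 + 3*s + 5)/(3*s - 3)
No further cancellation is possible in the step-2 result, so that is T(s). Its denominator becomes monic after dividing by the leading coefficient 3.

Therefore the answer is s - 1.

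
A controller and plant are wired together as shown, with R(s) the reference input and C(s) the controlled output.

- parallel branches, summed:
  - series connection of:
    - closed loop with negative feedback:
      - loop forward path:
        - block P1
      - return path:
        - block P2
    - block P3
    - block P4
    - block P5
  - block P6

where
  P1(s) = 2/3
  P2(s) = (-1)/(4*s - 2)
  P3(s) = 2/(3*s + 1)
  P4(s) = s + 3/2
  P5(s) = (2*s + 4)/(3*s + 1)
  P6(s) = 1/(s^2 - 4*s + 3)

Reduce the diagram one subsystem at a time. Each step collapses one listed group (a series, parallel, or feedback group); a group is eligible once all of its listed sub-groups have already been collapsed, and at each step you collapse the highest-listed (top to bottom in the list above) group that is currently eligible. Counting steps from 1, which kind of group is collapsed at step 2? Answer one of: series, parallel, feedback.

The answer is series.

Reasoning:
Step 1: reduce the feedback loop with forward P1 and return P2
Step 2: cascade [P1/(1+P1*P2)], P3, P4, P5
Step 3: combine ([P1/(1+P1*P2)]*P3*P4*P5), P6 in parallel
Step 2: series.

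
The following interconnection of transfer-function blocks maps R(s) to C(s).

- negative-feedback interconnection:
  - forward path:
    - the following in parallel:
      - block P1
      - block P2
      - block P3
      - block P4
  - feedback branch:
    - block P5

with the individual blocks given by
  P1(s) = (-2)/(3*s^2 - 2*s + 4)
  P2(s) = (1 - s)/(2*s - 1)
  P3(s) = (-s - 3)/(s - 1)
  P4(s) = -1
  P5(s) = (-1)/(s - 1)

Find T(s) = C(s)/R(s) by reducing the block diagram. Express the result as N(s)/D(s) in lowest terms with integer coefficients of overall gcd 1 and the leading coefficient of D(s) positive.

Step 1: combine P1, P2, P3, P4 in parallel = (-15*s^4 + 10*s^3 - 21*s^2 + 4*s + 2)/(6*s^4 - 13*s^3 + 17*s^2 - 14*s + 4)
Step 2: collapse the loop ((P1+P2+P3+P4) forward, P5 return), which is the overall transfer function T(s) = C(s)/R(s) in lowest terms

Hence the answer: (-15*s^5 + 25*s^4 - 31*s^3 + 25*s^2 - 2*s - 2)/(6*s^5 - 4*s^4 + 20*s^3 - 10*s^2 + 14*s - 6)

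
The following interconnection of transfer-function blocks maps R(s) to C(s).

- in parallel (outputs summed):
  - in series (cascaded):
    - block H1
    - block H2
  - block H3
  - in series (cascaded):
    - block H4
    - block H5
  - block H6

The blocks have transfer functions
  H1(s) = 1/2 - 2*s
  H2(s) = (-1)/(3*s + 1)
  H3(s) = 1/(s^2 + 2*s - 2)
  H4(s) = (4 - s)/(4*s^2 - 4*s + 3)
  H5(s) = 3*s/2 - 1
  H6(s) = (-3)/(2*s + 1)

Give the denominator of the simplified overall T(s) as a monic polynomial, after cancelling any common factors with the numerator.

First reduce the diagram to T(s).

[1] combine H1, H2 in series = (4*s - 1)/(6*s + 2)
[2] cascade H4, H5 = (-3*s^2 + 14*s - 8)/(8*s^2 - 8*s + 6)
[3] sum the parallel branches (H1*H2), H3, (H4*H5), H6 = (14*s^6 + s^5 + 45*s^4 + 158*s^3 - 275*s^2 + 56*s + 64)/(48*s^6 + 88*s^5 - 108*s^4 + 46*s^3 + 42*s^2 - 32*s - 12)
That last expression is T(s), already simplified. Scaling its denominator by 1/48 (the reciprocal of the leading coefficient) yields the monic denominator.

Answer: s^6 + 11*s^5/6 - 9*s^4/4 + 23*s^3/24 + 7*s^2/8 - 2*s/3 - 1/4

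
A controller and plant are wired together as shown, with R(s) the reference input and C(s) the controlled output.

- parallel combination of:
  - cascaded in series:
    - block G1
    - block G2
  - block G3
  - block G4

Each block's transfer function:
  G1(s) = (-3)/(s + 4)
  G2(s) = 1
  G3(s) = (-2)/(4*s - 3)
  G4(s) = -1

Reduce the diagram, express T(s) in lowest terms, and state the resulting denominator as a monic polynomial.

1. combine G1, G2 in series gives (-3)/(s + 4)
2. sum the parallel branches (G1*G2), G3, G4 gives (-4*s^2 - 27*s + 13)/(4*s^2 + 13*s - 12)
The result of step 2 is T(s) in lowest terms. Its denominator has leading coefficient 4; dividing the denominator through by 4 makes it monic.

Final answer: s^2 + 13*s/4 - 3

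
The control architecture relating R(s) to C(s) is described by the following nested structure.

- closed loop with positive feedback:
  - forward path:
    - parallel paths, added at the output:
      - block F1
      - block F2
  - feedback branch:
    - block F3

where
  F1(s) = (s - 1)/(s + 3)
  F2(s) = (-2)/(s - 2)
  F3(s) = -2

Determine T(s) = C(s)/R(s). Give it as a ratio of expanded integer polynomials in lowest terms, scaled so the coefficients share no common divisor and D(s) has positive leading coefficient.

Step 1 - add F1, F2 (parallel) = (s^2 - 5*s - 4)/(s^2 + s - 6)
Step 2 - apply the feedback formula to (F1+F2), F3: this yields T(s), and no further normalization is needed

Answer: (s^2 - 5*s - 4)/(3*s^2 - 9*s - 14)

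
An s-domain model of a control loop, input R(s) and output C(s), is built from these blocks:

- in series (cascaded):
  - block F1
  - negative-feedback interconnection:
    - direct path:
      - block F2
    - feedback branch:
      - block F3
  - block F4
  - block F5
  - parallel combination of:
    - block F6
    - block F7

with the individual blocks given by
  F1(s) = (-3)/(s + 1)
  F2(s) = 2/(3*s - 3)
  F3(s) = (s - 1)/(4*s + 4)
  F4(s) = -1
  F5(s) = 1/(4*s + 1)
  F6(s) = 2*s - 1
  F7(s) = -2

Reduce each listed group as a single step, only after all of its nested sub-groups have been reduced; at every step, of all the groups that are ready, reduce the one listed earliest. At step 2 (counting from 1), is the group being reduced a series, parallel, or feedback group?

Reducing step by step:

1. reduce the feedback loop with forward F2 and return F3
2. reduce the parallel group F6, F7
3. combine F1, [F2/(1+F2*F3)], F4, F5, (F6+F7) in series
The group at step 2 is a parallel group.

Answer: parallel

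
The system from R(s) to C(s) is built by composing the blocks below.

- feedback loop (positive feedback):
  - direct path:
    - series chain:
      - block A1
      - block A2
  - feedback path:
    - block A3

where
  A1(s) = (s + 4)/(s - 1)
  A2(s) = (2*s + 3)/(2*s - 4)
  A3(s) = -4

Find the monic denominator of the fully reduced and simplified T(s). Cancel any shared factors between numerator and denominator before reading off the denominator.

1. reduce the series chain A1, A2, giving (2*s^2 + 11*s + 12)/(2*s^2 - 6*s + 4)
2. close the feedback loop around (A1*A2), A3, giving (2*s^2 + 11*s + 12)/(10*s^2 + 38*s + 52)
The result of step 2 is T(s) in lowest terms. Its denominator has leading coefficient 10; dividing the denominator through by 10 makes it monic.

Therefore the answer is s^2 + 19*s/5 + 26/5.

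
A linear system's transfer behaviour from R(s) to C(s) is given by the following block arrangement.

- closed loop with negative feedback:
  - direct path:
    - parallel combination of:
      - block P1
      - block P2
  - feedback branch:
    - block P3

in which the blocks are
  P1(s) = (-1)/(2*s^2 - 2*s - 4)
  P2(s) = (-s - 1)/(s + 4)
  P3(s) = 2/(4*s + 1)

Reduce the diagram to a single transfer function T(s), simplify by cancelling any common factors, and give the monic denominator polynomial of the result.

Step 1: sum the parallel branches P1, P2; result (-2*s^3 + 5*s)/(2*s^3 + 6*s^2 - 12*s - 16)
Step 2: apply the feedback formula to (P1+P2), P3; result (-8*s^4 - 2*s^3 + 20*s^2 + 5*s)/(8*s^4 + 22*s^3 - 42*s^2 - 66*s - 16)
That last expression is T(s), already simplified. Scaling its denominator by 1/8 (the reciprocal of the leading coefficient) yields the monic denominator.

Therefore the answer is s^4 + 11*s^3/4 - 21*s^2/4 - 33*s/4 - 2.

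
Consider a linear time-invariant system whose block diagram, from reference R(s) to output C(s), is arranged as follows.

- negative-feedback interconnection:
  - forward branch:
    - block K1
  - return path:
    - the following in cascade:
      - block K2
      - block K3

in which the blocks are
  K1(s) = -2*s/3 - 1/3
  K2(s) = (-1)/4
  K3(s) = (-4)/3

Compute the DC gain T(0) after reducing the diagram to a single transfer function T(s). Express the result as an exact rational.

Reducing step by step:

(1) multiply K2, K3 (series); result 1/3
(2) feedback reduction of K1, (K2*K3); result (6*s + 3)/(2*s - 8)
Step 2 gives the overall T(s). Then T(0) = 3/(-8) = -3/8.

Answer: -3/8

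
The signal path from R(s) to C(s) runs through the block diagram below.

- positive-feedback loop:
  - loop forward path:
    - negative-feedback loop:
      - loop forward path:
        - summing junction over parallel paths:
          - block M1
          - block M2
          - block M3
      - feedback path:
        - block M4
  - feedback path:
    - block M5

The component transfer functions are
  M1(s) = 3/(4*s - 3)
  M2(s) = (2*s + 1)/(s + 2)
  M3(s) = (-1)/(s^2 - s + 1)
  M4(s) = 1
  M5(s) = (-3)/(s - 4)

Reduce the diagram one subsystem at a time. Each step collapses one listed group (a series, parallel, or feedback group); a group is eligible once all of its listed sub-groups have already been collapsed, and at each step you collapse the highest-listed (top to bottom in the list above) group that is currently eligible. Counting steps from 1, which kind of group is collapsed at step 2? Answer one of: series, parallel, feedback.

Step 1. parallel reduction of M1, M2, M3
Step 2. apply the feedback formula to (M1+M2+M3), M4
Step 3. close the feedback loop around [(M1+M2+M3)/(1+(M1+M2+M3)*M4)], M5
Step 2 collapses a feedback group.

Therefore the answer is feedback.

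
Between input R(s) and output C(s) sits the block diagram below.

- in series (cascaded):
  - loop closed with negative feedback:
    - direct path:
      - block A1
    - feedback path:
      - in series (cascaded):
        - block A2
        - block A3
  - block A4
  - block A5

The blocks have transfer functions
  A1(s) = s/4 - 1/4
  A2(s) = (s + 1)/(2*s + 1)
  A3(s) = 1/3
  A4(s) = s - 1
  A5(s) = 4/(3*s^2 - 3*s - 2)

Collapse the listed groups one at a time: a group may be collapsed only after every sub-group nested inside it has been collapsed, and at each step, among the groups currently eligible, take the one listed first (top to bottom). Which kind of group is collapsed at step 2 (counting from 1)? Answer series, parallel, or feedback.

Step 1: multiply A2, A3 (series)
Step 2: collapse the loop (A1 forward, (A2*A3) return)
Step 3: cascade [A1/(1+A1*(A2*A3))], A4, A5
At step 2 the group reduced is feedback.

Hence the answer: feedback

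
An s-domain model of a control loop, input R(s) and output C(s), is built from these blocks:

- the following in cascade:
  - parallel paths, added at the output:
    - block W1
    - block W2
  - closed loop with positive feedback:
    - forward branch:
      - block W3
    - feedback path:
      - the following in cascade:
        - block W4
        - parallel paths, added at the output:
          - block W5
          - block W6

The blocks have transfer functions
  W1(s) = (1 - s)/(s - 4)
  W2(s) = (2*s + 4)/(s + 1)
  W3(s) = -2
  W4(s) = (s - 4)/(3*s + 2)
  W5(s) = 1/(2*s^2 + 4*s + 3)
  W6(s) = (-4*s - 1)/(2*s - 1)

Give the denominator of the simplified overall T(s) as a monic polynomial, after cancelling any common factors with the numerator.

The answer is s^6 - 33*s^5/2 + 3*s^4 + 519*s^3/4 + 807*s^2/4 + 237*s/2 + 26.

Reasoning:
Step 1 - parallel reduction of W1, W2 -> (s^2 - 4*s - 15)/(s^2 - 3*s - 4)
Step 2 - add W5, W6 (parallel) -> (-8*s^3 - 18*s^2 - 14*s - 4)/(4*s^3 + 6*s^2 + 2*s - 3)
Step 3 - series reduction of W4, (W5+W6) -> (-8*s^4 + 14*s^3 + 58*s^2 + 52*s + 16)/(12*s^4 + 26*s^3 + 18*s^2 - 5*s - 6)
Step 4 - reduce the feedback loop with forward W3 and return (W4*(W5+W6)) -> (24*s^4 + 52*s^3 + 36*s^2 - 10*s - 12)/(4*s^4 - 54*s^3 - 134*s^2 - 99*s - 26)
Step 5 - reduce the series chain (W1+W2), [W3/(1-W3*(W4*(W5+W6)))] -> (24*s^6 - 44*s^5 - 532*s^4 - 934*s^3 - 512*s^2 + 198*s + 180)/(4*s^6 - 66*s^5 + 12*s^4 + 519*s^3 + 807*s^2 + 474*s + 104)
Step 5 gives the fully reduced T(s), with no common factor left to cancel. The denominator's leading coefficient is 4, so divide each of its coefficients by 4 to get the monic form.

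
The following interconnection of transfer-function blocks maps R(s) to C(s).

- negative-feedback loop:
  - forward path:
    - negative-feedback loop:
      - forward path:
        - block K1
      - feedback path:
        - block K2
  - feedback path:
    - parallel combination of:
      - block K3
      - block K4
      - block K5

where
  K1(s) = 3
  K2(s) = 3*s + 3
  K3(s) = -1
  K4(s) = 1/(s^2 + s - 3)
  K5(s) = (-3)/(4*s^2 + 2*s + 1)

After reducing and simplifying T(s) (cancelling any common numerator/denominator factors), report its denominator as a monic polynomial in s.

First reduce the diagram to T(s).

[1] close the feedback loop around K1, K2 -> 3/(9*s + 10)
[2] add K3, K4, K5 (parallel) -> (-4*s^4 - 6*s^3 + 10*s^2 + 4*s + 13)/(4*s^4 + 6*s^3 - 9*s^2 - 5*s - 3)
[3] apply the feedback formula to [K1/(1+K1*K2)], (K3+K4+K5) -> (12*s^4 + 18*s^3 - 27*s^2 - 15*s - 9)/(36*s^5 + 82*s^4 - 39*s^3 - 105*s^2 - 65*s + 9)
The result of step 3 is T(s) in lowest terms. Its denominator has leading coefficient 36; dividing the denominator through by 36 makes it monic.

Answer: s^5 + 41*s^4/18 - 13*s^3/12 - 35*s^2/12 - 65*s/36 + 1/4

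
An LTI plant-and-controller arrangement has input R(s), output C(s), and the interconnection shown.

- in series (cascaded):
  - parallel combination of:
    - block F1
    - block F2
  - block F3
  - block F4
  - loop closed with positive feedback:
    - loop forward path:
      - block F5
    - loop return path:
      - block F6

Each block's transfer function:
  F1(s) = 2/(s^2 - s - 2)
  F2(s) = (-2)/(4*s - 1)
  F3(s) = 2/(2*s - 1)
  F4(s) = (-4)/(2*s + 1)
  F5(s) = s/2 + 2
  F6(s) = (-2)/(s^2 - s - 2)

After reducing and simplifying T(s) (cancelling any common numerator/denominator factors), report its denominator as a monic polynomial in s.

Reducing step by step:

(1) reduce the parallel group F1, F2: (-2*s^2 + 10*s + 2)/(4*s^3 - 5*s^2 - 7*s + 2)
(2) feedback reduction of F5, F6: (s^3 + 3*s^2 - 6*s - 8)/(2*s^2 + 4)
(3) multiply (F1+F2), F3, F4, [F5/(1-F5*F6)] (series): (8*s^3 - 8*s^2 - 168*s - 32)/(16*s^5 - 4*s^4 + 28*s^3 - 7*s^2 - 8*s + 2)
The result of step 3 is T(s) in lowest terms. Its denominator has leading coefficient 16; dividing the denominator through by 16 makes it monic.

Answer: s^5 - s^4/4 + 7*s^3/4 - 7*s^2/16 - s/2 + 1/8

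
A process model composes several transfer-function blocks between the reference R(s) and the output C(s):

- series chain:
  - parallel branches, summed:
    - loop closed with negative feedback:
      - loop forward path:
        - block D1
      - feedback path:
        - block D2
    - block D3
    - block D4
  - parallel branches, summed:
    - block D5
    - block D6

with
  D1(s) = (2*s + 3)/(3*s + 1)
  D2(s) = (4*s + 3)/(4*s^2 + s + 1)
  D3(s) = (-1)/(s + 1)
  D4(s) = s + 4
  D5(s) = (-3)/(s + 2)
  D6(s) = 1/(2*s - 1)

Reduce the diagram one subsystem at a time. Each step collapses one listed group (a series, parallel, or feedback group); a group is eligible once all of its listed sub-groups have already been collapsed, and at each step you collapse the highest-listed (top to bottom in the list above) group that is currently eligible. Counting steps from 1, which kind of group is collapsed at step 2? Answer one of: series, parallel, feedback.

Step 1: feedback reduction of D1, D2
Step 2: parallel reduction of [D1/(1+D1*D2)], D3, D4
Step 3: reduce the parallel group D5, D6
Step 4: reduce the series chain ([D1/(1+D1*D2)]+D3+D4), (D5+D6)
Step 2: parallel.

Hence the answer: parallel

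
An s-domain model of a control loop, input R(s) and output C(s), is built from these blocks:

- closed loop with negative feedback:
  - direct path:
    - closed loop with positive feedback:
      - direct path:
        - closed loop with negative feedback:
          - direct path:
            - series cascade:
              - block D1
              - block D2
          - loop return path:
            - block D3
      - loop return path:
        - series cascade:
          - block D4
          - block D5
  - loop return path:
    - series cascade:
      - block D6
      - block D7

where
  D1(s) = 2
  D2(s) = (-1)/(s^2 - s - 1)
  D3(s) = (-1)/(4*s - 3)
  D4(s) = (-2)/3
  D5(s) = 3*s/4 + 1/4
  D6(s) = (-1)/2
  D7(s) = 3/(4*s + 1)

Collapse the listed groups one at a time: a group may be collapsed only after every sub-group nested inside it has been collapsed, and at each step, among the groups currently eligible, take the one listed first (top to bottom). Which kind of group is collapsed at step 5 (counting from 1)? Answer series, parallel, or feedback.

Answer: series

Working:
[1] cascade D1, D2
[2] close the feedback loop around (D1*D2), D3
[3] combine D4, D5 in series
[4] reduce the feedback loop with forward [(D1*D2)/(1+(D1*D2)*D3)] and return (D4*D5)
[5] cascade D6, D7
[6] reduce the feedback loop with forward [[(D1*D2)/(1+(D1*D2)*D3)]/(1-[(D1*D2)/(1+(D1*D2)*D3)]*(D4*D5))] and return (D6*D7)
Step 5: series.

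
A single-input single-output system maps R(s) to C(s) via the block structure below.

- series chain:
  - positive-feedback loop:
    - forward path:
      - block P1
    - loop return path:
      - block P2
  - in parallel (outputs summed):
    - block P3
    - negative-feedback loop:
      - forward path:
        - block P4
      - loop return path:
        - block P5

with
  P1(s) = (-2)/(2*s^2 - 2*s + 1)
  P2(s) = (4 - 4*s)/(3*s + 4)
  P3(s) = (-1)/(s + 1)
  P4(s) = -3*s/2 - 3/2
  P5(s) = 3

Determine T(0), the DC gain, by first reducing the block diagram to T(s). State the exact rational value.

Step 1: apply the feedback formula to P1, P2: (-6*s - 8)/(6*s^3 + 2*s^2 - 13*s + 12)
Step 2: apply the feedback formula to P4, P5: (3*s + 3)/(9*s + 7)
Step 3: parallel reduction of P3, [P4/(1+P4*P5)]: (3*s^2 - 3*s - 4)/(9*s^2 + 16*s + 7)
Step 4: reduce the series chain [P1/(1-P1*P2)], (P3+[P4/(1+P4*P5)]): (-18*s^3 - 6*s^2 + 48*s + 32)/(54*s^5 + 114*s^4 - 43*s^3 - 86*s^2 + 101*s + 84)
Evaluating the step-4 result (the overall T(s)) at s = 0 gives T(0) = 32/84 = 8/21.

Hence the answer: 8/21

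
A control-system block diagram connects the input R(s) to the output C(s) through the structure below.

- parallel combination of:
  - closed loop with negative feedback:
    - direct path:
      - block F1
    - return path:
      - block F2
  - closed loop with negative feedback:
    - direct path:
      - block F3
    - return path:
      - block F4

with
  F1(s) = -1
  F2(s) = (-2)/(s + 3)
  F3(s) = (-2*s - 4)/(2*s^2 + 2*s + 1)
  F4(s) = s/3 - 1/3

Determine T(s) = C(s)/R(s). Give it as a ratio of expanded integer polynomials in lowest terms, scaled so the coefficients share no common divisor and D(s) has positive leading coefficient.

Answer: (-4*s^3 - 22*s^2 - 61*s - 81)/(4*s^3 + 24*s^2 + 27*s + 35)

Working:
[1] collapse the loop (F1 forward, F2 return) gives (-s - 3)/(s + 5)
[2] apply the feedback formula to F3, F4 gives (-6*s - 12)/(4*s^2 + 4*s + 7)
[3] sum the parallel branches [F1/(1+F1*F2)], [F3/(1+F3*F4)]: this yields T(s), and no further normalization is needed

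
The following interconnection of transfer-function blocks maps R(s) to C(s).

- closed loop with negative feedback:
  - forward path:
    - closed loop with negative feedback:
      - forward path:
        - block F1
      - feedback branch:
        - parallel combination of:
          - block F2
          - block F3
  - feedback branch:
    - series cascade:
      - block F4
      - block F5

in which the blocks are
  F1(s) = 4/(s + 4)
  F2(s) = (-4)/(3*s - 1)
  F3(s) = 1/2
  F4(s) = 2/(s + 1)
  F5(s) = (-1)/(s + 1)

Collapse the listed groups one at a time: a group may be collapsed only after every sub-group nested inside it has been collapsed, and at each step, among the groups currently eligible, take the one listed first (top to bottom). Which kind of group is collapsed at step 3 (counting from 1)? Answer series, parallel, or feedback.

Step 1. combine F2, F3 in parallel
Step 2. collapse the loop (F1 forward, (F2+F3) return)
Step 3. reduce the series chain F4, F5
Step 4. apply the feedback formula to [F1/(1+F1*(F2+F3))], (F4*F5)
So the answer for step 3 is series.

Hence the answer: series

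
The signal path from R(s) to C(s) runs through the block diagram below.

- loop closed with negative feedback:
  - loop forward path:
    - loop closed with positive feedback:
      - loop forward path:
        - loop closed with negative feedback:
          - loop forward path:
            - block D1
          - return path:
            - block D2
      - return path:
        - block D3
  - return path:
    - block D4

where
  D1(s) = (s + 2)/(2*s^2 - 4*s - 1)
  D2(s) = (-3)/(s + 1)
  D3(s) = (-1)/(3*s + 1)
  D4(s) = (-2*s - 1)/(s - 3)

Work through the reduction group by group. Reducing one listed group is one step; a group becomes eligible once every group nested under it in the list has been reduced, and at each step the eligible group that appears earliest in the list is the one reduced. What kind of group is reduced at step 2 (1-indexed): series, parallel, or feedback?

Step 1: reduce the feedback loop with forward D1 and return D2
Step 2: collapse the loop ([D1/(1+D1*D2)] forward, D3 return)
Step 3: close the feedback loop around [[D1/(1+D1*D2)]/(1-[D1/(1+D1*D2)]*D3)], D4
Step 2 collapses a feedback group.

Therefore the answer is feedback.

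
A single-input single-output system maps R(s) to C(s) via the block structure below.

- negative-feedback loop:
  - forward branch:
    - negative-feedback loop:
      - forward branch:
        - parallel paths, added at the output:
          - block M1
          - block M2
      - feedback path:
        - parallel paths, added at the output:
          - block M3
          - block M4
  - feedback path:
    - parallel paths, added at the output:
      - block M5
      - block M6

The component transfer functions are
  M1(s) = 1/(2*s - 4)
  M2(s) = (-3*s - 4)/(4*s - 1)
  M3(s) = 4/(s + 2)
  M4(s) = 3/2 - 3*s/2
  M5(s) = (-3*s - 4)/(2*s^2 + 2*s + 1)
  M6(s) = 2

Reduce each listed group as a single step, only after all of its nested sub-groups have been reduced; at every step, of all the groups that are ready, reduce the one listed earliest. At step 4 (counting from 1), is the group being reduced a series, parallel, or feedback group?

Step 1 - sum the parallel branches M1, M2
Step 2 - parallel reduction of M3, M4
Step 3 - apply the feedback formula to (M1+M2), (M3+M4)
Step 4 - combine M5, M6 in parallel
Step 5 - feedback reduction of [(M1+M2)/(1+(M1+M2)*(M3+M4))], (M5+M6)
At step 4 the group reduced is parallel.

Final answer: parallel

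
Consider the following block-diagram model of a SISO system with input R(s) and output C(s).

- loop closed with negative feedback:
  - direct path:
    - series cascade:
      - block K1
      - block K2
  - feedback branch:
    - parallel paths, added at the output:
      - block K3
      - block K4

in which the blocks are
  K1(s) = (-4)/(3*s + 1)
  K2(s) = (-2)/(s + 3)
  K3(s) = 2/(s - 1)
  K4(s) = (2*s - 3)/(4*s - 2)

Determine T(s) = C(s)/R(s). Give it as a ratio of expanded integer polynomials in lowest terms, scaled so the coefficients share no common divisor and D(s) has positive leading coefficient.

Step 1 - series reduction of K1, K2 -> 8/(3*s^2 + 10*s + 3)
Step 2 - add K3, K4 (parallel) -> (2*s^2 + 3*s - 1)/(4*s^2 - 6*s + 2)
Step 3 - collapse the loop ((K1*K2) forward, (K3+K4) return) - this is the overall T(s), already in the required normalized form

Final answer: (16*s^2 - 24*s + 8)/(6*s^4 + 11*s^3 - 13*s^2 + 13*s - 1)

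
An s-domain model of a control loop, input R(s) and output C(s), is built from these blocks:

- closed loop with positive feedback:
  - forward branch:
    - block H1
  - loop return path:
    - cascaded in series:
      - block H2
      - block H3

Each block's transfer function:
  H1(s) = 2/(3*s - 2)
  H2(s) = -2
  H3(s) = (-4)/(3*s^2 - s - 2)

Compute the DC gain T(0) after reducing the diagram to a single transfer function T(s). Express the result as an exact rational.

First reduce the diagram to T(s).

1. series reduction of H2, H3 = 8/(3*s^2 - s - 2)
2. collapse the loop (H1 forward, (H2*H3) return) = (6*s^2 - 2*s - 4)/(9*s^3 - 9*s^2 - 4*s - 12)
DC gain: substitute s = 0 into T(s) from step 2: T(0) = -4/(-12) = 1/3.

Answer: 1/3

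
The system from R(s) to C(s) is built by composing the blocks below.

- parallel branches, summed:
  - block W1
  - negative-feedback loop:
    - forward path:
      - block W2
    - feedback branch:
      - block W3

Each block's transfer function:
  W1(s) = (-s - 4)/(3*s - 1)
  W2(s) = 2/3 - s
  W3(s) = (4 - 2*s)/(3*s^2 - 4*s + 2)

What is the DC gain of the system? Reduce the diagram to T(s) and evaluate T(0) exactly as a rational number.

The answer is 30/7.

Reasoning:
Step 1. reduce the feedback loop with forward W2 and return W3; result (-9*s^3 + 18*s^2 - 14*s + 4)/(15*s^2 - 28*s + 14)
Step 2. sum the parallel branches W1, [W2/(1+W2*W3)]; result (-27*s^4 + 48*s^3 - 92*s^2 + 124*s - 60)/(45*s^3 - 99*s^2 + 70*s - 14)
That last expression is T(s); at s = 0 only the constant terms survive, so T(0) = -60/(-14) = 30/7.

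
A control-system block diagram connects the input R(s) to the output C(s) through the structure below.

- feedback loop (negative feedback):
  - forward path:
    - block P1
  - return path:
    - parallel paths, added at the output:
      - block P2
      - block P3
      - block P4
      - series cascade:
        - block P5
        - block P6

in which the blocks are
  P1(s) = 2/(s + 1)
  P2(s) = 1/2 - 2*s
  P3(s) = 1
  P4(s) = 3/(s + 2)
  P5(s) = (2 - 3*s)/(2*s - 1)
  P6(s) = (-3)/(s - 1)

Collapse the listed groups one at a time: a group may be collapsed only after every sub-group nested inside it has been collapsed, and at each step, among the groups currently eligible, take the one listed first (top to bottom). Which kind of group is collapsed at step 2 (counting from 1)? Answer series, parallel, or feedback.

Step 1. multiply P5, P6 (series)
Step 2. parallel reduction of P2, P3, P4, (P5*P6)
Step 3. feedback reduction of P1, (P2+P3+P4+(P5*P6))
So the answer for step 2 is parallel.

Final answer: parallel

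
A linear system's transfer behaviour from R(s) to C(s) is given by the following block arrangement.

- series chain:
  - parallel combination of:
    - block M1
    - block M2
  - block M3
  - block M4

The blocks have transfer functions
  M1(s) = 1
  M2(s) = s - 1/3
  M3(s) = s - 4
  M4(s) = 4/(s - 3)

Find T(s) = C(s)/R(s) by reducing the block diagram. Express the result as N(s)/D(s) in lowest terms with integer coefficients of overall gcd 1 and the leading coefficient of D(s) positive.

First reduce the diagram to T(s).

Step 1: parallel reduction of M1, M2 -> s + 2/3
Step 2: cascade (M1+M2), M3, M4, giving the overall T(s)

Answer: (12*s^2 - 40*s - 32)/(3*s - 9)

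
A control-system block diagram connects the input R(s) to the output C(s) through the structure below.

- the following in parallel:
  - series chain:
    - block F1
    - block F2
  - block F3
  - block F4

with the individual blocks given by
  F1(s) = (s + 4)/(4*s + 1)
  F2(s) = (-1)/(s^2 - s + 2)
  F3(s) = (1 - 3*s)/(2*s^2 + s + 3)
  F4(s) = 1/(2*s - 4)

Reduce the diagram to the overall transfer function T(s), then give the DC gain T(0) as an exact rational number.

Answer: -23/12

Working:
Step 1 - combine F1, F2 in series; result (-s - 4)/(4*s^3 - 3*s^2 + 7*s + 2)
Step 2 - sum the parallel branches (F1*F2), F3, F4; result (-16*s^5 + 68*s^4 - 87*s^3 + 122*s^2 + 27*s + 46)/(16*s^6 - 36*s^5 + 54*s^4 - 88*s^3 + 38*s^2 - 80*s - 24)
DC gain: substitute s = 0 into T(s) from step 2: T(0) = 46/(-24) = -23/12.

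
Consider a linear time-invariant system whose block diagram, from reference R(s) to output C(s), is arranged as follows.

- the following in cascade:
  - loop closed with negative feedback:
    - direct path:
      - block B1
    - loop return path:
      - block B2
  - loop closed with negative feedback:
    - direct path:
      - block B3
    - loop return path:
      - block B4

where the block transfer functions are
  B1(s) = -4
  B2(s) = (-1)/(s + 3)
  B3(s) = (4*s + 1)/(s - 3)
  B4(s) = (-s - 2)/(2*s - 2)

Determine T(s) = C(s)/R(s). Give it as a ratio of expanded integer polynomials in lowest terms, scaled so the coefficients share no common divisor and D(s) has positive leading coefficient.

Answer: (32*s^3 + 72*s^2 - 80*s - 24)/(2*s^3 + 31*s^2 + 115*s - 28)

Working:
1. feedback reduction of B1, B2 gives (-4*s - 12)/(s + 7)
2. close the feedback loop around B3, B4 gives (-8*s^2 + 6*s + 2)/(2*s^2 + 17*s - 4)
3. cascade [B1/(1+B1*B2)], [B3/(1+B3*B4)]; the result is T(s) itself (integer coefficients, no common factor, positive leading denominator coefficient)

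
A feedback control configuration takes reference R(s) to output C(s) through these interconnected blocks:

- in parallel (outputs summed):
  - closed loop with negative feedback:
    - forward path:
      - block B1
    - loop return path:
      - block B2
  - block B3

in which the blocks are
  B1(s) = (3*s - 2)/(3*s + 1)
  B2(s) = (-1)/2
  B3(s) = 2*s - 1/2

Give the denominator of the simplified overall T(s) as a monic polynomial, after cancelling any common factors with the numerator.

First reduce the diagram to T(s).

1. apply the feedback formula to B1, B2 = (6*s - 4)/(3*s + 4)
2. parallel reduction of [B1/(1+B1*B2)], B3 = (12*s^2 + 25*s - 12)/(6*s + 8)
Step 2 gives the fully reduced T(s), with no common factor left to cancel. The denominator's leading coefficient is 6, so divide each of its coefficients by 6 to get the monic form.

Answer: s + 4/3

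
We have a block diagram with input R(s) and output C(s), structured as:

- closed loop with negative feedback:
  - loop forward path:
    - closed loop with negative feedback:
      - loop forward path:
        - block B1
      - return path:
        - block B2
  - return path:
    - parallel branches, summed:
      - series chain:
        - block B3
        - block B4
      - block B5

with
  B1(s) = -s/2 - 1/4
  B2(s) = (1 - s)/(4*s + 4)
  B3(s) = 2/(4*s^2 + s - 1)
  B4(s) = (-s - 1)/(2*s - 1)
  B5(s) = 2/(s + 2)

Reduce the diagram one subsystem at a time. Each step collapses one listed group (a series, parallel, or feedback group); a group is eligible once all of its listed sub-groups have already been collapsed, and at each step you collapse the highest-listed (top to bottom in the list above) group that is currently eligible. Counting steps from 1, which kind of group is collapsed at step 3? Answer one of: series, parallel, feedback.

[1] collapse the loop (B1 forward, B2 return)
[2] series reduction of B3, B4
[3] add (B3*B4), B5 (parallel)
[4] close the feedback loop around [B1/(1+B1*B2)], ((B3*B4)+B5)
The group at step 3 is a parallel group.

Therefore the answer is parallel.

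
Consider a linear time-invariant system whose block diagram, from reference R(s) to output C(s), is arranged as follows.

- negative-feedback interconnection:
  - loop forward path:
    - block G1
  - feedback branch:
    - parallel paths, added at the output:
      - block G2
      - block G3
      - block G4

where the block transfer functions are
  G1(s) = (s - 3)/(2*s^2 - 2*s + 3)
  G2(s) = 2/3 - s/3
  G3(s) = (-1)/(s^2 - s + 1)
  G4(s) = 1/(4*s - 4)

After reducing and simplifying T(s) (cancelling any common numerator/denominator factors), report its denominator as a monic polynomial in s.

Reducing step by step:

Step 1: sum the parallel branches G2, G3, G4 gives (-4*s^4 + 16*s^3 - 21*s^2 + 5*s + 7)/(12*s^3 - 24*s^2 + 24*s - 12)
Step 2: reduce the feedback loop with forward G1 and return (G2+G3+G4) gives (12*s^4 - 60*s^3 + 96*s^2 - 84*s + 36)/(20*s^5 - 44*s^4 + 63*s^3 - 76*s^2 + 88*s - 57)
Step 2 gives the fully reduced T(s), with no common factor left to cancel. The denominator's leading coefficient is 20, so divide each of its coefficients by 20 to get the monic form.

Answer: s^5 - 11*s^4/5 + 63*s^3/20 - 19*s^2/5 + 22*s/5 - 57/20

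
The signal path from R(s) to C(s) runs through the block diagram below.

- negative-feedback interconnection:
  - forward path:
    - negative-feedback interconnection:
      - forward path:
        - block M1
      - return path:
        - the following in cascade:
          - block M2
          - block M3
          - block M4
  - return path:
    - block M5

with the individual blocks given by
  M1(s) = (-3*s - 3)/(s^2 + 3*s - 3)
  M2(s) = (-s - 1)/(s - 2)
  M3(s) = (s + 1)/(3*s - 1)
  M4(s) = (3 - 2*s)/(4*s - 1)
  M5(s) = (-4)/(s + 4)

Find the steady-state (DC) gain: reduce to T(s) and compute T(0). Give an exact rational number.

Step 1 - cascade M2, M3, M4; result (2*s^3 + s^2 - 4*s - 3)/(12*s^3 - 31*s^2 + 15*s - 2)
Step 2 - reduce the feedback loop with forward M1 and return (M2*M3*M4); result (-36*s^4 + 57*s^3 + 48*s^2 - 39*s + 6)/(12*s^5 - s^4 - 123*s^3 + 145*s^2 - 30*s + 15)
Step 3 - feedback reduction of [M1/(1+M1*(M2*M3*M4))], M5; result (-36*s^5 - 87*s^4 + 276*s^3 + 153*s^2 - 150*s + 24)/(12*s^6 + 47*s^5 + 17*s^4 - 575*s^3 + 358*s^2 + 51*s + 36)
That last expression is T(s); at s = 0 only the constant terms survive, so T(0) = 24/36 = 2/3.

Therefore the answer is 2/3.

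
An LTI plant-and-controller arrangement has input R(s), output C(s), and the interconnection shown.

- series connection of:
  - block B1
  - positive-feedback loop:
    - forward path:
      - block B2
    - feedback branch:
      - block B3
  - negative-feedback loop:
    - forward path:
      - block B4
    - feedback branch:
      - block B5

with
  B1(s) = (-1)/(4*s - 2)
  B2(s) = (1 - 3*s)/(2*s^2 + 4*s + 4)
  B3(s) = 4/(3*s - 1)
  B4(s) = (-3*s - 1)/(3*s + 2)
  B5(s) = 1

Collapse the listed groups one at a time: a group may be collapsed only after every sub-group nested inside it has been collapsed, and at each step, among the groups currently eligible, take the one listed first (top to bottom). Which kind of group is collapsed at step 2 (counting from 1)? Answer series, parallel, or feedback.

Answer: feedback

Working:
Step 1. reduce the feedback loop with forward B2 and return B3
Step 2. close the feedback loop around B4, B5
Step 3. multiply B1, [B2/(1-B2*B3)], [B4/(1+B4*B5)] (series)
At step 2 the group reduced is feedback.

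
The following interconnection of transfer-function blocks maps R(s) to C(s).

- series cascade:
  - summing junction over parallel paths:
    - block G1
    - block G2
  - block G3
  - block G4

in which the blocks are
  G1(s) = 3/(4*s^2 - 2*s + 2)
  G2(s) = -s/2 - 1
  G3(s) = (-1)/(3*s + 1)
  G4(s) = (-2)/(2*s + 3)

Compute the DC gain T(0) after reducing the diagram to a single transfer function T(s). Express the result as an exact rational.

Answer: 1/3

Working:
(1) parallel reduction of G1, G2 = (-2*s^3 - 3*s^2 + s + 1)/(4*s^2 - 2*s + 2)
(2) cascade (G1+G2), G3, G4 = (-2*s^3 - 3*s^2 + s + 1)/(12*s^4 + 16*s^3 + s^2 + 8*s + 3)
Evaluating the step-2 result (the overall T(s)) at s = 0 gives T(0) = 1/3.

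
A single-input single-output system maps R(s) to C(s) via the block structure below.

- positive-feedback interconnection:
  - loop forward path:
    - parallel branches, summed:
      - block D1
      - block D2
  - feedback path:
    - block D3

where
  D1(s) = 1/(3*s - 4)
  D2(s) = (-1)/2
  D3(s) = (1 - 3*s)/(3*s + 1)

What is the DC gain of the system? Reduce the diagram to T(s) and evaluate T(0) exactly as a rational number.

Answer: -3/7

Working:
(1) add D1, D2 (parallel): (6 - 3*s)/(6*s - 8)
(2) close the feedback loop around (D1+D2), D3: (-9*s^2 + 15*s + 6)/(9*s^2 + 3*s - 14)
Step 2 gives the overall T(s). Then T(0) = 6/(-14) = -3/7.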